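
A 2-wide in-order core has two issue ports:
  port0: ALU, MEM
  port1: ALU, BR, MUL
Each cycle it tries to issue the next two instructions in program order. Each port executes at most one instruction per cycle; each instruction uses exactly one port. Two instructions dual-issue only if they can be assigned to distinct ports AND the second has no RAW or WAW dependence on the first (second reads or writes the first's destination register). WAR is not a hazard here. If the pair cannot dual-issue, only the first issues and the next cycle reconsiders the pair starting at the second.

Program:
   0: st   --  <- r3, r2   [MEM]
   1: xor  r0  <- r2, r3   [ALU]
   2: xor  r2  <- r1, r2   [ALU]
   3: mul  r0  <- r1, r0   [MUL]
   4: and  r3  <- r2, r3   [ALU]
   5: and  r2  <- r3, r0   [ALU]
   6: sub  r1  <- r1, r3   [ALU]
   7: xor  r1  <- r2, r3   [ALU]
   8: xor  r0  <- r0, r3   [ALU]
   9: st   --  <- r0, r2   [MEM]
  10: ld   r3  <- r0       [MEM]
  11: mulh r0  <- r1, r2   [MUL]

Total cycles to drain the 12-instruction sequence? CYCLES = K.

CYCLES = 7

0. st.MEM/xor.ALU @i0,i1  | pair
1. xor.ALU/mul.MUL @i2,i3  | pair
2. and.ALU @i4  | RAW r3
3. and.ALU/sub.ALU @i5,i6  | pair
4. xor.ALU/xor.ALU @i7,i8  | pair
5. st.MEM @i9  | no-port MEM/MEM
6. ld.MEM/mulh.MUL @i10,i11  | pair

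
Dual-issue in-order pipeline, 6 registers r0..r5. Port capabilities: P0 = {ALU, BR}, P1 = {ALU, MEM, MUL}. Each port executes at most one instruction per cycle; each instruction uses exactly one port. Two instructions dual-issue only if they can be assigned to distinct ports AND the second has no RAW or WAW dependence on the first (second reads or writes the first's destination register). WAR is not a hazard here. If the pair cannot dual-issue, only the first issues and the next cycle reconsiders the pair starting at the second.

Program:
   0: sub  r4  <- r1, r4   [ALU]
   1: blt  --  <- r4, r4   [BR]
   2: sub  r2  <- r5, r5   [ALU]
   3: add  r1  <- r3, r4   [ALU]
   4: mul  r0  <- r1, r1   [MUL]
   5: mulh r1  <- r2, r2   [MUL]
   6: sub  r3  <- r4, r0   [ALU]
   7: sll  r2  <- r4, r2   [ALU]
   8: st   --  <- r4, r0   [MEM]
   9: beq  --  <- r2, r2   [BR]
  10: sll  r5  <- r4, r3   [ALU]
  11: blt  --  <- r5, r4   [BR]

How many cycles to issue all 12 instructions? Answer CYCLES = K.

t=0 i0:sub ; RAW r4
t=1 i1&i2:blt;sub ; 2-wide
t=2 i3:add ; RAW r1
t=3 i4:mul ; no-port MUL/MUL
t=4 i5&i6:mulh;sub ; 2-wide
t=5 i7&i8:sll;st ; 2-wide
t=6 i9&i10:beq;sll ; 2-wide
t=7 i11:blt ; tail

CYCLES = 8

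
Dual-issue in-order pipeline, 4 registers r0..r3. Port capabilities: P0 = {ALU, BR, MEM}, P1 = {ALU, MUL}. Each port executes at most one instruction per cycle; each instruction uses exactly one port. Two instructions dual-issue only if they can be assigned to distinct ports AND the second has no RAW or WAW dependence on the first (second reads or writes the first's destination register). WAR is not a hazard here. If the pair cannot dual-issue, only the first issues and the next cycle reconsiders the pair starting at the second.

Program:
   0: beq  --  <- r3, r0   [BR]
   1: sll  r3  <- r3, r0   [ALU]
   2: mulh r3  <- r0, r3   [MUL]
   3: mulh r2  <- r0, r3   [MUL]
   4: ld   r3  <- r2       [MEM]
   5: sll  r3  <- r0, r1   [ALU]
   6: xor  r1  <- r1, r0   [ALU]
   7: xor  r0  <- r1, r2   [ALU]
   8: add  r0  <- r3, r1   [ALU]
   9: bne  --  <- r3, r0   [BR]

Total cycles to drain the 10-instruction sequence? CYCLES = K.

c0: i0,i1 beq.BR;sll.ALU  dual
c1: i2 mulh.MUL  no-port MUL/MUL
c2: i3 mulh.MUL  RAW r2
c3: i4 ld.MEM  WAW r3
c4: i5,i6 sll.ALU;xor.ALU  dual
c5: i7 xor.ALU  WAW r0
c6: i8 add.ALU  RAW r0
c7: i9 bne.BR  tail

CYCLES = 8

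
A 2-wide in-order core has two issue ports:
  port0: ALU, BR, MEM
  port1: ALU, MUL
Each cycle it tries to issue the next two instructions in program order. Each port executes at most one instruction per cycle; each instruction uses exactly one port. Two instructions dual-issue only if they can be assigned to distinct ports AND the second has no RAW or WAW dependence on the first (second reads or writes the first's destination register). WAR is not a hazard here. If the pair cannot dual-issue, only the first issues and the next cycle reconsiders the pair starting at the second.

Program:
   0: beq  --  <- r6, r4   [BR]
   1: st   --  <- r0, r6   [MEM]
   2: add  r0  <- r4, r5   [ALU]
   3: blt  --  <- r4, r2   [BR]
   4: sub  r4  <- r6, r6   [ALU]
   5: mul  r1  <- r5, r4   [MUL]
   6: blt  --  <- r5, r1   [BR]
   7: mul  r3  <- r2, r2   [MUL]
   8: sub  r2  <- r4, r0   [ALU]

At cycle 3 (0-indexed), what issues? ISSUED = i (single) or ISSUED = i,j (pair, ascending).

ISSUED = 5

c0: i0 beq.BR  no-port BR/MEM
c1: i1&i2 st.MEM add.ALU  pair
c2: i3&i4 blt.BR sub.ALU  pair
c3: i5 mul.MUL  RAW r1
c4: i6&i7 blt.BR mul.MUL  pair
c5: i8 sub.ALU  tail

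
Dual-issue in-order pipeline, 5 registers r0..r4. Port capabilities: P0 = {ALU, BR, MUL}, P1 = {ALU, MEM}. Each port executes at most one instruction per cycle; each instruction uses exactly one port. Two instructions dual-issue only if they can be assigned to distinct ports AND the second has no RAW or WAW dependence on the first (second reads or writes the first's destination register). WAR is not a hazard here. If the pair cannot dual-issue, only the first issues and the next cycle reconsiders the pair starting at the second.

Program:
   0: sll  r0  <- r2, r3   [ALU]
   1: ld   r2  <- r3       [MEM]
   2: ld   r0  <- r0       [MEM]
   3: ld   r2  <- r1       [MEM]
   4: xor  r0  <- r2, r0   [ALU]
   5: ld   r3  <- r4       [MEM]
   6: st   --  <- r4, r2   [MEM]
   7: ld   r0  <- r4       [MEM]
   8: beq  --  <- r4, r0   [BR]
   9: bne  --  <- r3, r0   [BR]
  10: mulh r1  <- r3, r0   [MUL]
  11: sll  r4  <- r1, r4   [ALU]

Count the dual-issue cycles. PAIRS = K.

PAIRS = 2

  cy0 -> i0/i1 (sll+ld) dual
  cy1 -> i2 (ld) no-port MEM/MEM
  cy2 -> i3 (ld) RAW r2
  cy3 -> i4/i5 (xor+ld) dual
  cy4 -> i6 (st) no-port MEM/MEM
  cy5 -> i7 (ld) RAW r0
  cy6 -> i8 (beq) no-port BR/BR
  cy7 -> i9 (bne) no-port BR/MUL
  cy8 -> i10 (mulh) RAW r1
  cy9 -> i11 (sll) tail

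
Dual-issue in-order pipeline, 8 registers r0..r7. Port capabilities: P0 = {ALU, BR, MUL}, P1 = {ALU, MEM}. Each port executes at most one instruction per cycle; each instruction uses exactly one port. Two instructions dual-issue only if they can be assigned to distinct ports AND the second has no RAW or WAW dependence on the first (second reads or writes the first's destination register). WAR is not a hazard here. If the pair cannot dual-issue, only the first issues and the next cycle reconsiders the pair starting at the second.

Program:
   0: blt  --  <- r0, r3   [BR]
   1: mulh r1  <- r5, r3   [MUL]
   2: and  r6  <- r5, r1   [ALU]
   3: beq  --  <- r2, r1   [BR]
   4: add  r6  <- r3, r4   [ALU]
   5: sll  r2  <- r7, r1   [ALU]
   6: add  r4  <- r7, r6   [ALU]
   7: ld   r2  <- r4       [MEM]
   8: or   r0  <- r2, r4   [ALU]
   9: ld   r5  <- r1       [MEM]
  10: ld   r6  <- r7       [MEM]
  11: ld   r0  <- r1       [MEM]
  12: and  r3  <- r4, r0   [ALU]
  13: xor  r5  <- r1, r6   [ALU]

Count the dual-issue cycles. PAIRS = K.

PAIRS = 4

[0] i0  blt.BR  -- no-port BR/MUL
[1] i1  mulh.MUL  -- RAW r1
[2] i2&i3  and.ALU;beq.BR  -- pair
[3] i4&i5  add.ALU;sll.ALU  -- pair
[4] i6  add.ALU  -- RAW r4
[5] i7  ld.MEM  -- RAW r2
[6] i8&i9  or.ALU;ld.MEM  -- pair
[7] i10  ld.MEM  -- no-port MEM/MEM
[8] i11  ld.MEM  -- RAW r0
[9] i12&i13  and.ALU;xor.ALU  -- pair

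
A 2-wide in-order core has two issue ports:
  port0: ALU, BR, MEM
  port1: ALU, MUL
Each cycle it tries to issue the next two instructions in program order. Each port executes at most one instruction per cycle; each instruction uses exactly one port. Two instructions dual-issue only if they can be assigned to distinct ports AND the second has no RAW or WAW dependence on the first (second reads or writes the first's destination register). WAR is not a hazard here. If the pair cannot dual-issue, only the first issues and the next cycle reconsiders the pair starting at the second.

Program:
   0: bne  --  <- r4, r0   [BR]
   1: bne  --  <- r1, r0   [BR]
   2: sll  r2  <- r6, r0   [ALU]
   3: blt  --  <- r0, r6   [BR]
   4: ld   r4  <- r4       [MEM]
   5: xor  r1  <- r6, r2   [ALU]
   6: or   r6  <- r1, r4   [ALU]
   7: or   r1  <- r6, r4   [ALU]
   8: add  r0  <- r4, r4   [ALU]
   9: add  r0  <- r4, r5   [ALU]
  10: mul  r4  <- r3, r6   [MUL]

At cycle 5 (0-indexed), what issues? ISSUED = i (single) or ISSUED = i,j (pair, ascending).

ISSUED = 7,8

#0 head=0: bne i0 no-port BR/BR
#1 head=1: bne sll i1/i2 dual
#2 head=3: blt i3 no-port BR/MEM
#3 head=4: ld xor i4/i5 dual
#4 head=6: or i6 RAW r6
#5 head=7: or add i7/i8 dual
#6 head=9: add mul i9/i10 dual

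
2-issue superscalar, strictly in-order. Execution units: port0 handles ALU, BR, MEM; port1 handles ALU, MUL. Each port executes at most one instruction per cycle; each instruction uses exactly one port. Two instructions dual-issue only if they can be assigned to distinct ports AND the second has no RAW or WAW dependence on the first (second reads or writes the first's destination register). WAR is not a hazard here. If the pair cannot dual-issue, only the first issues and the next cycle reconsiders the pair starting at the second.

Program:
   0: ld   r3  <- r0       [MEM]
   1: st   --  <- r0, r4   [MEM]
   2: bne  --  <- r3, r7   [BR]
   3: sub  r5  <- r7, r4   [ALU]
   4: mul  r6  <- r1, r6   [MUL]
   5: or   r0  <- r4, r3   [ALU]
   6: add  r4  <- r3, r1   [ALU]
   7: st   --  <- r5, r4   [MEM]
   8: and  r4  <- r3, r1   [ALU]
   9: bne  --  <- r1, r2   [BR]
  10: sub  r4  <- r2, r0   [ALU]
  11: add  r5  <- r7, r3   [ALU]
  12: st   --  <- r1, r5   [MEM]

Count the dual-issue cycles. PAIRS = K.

PAIRS = 4

#0 head=0: ld.MEM i0 no-port MEM/MEM
#1 head=1: st.MEM i1 no-port MEM/BR
#2 head=2: bne.BR+sub.ALU i2/i3 pair
#3 head=4: mul.MUL+or.ALU i4/i5 pair
#4 head=6: add.ALU i6 RAW r4
#5 head=7: st.MEM+and.ALU i7/i8 pair
#6 head=9: bne.BR+sub.ALU i9/i10 pair
#7 head=11: add.ALU i11 RAW r5
#8 head=12: st.MEM i12 tail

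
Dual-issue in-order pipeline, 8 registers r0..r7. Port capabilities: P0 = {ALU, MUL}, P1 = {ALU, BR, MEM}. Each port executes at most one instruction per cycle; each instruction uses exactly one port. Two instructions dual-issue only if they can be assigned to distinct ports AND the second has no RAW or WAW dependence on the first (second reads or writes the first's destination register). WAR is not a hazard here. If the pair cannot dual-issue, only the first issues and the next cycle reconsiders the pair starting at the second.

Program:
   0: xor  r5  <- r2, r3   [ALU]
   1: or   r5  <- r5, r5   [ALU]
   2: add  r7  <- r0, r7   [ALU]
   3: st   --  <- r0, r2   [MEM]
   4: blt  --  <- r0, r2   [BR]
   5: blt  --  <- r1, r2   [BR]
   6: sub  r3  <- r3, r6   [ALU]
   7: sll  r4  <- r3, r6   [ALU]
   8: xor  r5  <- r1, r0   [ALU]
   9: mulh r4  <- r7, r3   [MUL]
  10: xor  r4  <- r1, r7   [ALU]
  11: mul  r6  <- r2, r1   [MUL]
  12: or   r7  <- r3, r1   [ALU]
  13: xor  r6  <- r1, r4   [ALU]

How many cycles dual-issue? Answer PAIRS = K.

PAIRS = 5

  cy0 -> i0 (xor) RAW+WAW r5
  cy1 -> i1&i2 (or add) dual
  cy2 -> i3 (st) no-port MEM/BR
  cy3 -> i4 (blt) no-port BR/BR
  cy4 -> i5&i6 (blt sub) dual
  cy5 -> i7&i8 (sll xor) dual
  cy6 -> i9 (mulh) WAW r4
  cy7 -> i10&i11 (xor mul) dual
  cy8 -> i12&i13 (or xor) dual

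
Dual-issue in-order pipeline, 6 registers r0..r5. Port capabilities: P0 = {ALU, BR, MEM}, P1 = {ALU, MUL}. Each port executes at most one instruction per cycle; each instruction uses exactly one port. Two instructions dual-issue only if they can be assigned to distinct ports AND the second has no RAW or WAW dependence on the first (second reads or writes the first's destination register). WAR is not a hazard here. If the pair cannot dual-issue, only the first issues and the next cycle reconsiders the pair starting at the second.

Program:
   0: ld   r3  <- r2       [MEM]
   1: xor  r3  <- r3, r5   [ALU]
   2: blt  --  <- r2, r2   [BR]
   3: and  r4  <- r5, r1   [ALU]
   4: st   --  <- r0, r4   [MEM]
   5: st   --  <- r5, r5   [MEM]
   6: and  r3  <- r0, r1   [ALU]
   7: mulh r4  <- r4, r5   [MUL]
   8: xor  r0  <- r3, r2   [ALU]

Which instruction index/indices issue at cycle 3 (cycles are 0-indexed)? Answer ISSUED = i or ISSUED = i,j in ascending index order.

[0] i0  ld.MEM  -- RAW+WAW r3
[1] i1+i2  xor.ALU/blt.BR  -- dual
[2] i3  and.ALU  -- RAW r4
[3] i4  st.MEM  -- no-port MEM/MEM
[4] i5+i6  st.MEM/and.ALU  -- dual
[5] i7+i8  mulh.MUL/xor.ALU  -- dual

ISSUED = 4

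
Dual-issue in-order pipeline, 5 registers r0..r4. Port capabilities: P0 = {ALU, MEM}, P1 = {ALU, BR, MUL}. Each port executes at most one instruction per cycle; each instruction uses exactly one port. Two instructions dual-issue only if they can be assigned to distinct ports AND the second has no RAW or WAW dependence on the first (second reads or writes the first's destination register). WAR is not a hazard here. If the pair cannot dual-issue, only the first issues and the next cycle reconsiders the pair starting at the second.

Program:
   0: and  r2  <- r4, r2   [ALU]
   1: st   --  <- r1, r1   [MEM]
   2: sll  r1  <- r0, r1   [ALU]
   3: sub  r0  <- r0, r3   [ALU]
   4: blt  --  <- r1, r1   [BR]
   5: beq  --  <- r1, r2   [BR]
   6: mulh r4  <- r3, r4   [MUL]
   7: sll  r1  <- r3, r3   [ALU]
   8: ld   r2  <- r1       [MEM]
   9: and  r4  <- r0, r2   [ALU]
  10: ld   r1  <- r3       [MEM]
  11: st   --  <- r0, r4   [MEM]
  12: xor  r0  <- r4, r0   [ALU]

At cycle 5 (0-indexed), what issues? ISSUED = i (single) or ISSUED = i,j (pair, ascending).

[0] i0/i1  and st  -- pair
[1] i2/i3  sll sub  -- pair
[2] i4  blt  -- no-port BR/BR
[3] i5  beq  -- no-port BR/MUL
[4] i6/i7  mulh sll  -- pair
[5] i8  ld  -- RAW r2
[6] i9/i10  and ld  -- pair
[7] i11/i12  st xor  -- pair

ISSUED = 8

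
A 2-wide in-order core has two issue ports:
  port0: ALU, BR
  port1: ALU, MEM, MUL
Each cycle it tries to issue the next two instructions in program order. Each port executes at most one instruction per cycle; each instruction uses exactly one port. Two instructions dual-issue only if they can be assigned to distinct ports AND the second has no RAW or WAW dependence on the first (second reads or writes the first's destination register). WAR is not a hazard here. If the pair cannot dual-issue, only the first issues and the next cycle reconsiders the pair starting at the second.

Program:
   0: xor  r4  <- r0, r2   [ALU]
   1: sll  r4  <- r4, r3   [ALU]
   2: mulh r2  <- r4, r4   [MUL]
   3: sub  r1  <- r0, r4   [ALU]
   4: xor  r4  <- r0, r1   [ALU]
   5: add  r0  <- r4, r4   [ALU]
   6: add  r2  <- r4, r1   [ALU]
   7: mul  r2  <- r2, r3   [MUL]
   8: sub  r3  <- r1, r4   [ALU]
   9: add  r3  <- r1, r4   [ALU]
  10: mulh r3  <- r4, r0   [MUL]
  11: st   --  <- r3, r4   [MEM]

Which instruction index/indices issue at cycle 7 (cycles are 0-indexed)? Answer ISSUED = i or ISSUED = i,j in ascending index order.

0. xor @i0  | RAW+WAW r4
1. sll @i1  | RAW r4
2. mulh sub @i2&i3  | dual
3. xor @i4  | RAW r4
4. add add @i5&i6  | dual
5. mul sub @i7&i8  | dual
6. add @i9  | WAW r3
7. mulh @i10  | no-port MUL/MEM
8. st @i11  | tail

ISSUED = 10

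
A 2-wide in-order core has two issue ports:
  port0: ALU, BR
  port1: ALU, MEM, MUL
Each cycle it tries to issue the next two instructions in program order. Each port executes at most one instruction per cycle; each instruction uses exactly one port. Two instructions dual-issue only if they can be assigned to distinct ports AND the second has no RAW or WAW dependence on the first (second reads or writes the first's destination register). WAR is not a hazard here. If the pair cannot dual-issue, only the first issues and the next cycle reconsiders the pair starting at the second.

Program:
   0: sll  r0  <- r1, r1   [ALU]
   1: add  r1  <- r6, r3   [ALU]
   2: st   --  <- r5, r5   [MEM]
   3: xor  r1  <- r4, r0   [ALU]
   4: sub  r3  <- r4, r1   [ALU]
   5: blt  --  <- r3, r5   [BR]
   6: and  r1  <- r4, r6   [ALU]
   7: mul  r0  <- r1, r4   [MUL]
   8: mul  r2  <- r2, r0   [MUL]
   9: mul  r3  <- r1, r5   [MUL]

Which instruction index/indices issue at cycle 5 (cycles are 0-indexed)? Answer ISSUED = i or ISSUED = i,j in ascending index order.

t=0 i0/i1:sll/add ; pair
t=1 i2/i3:st/xor ; pair
t=2 i4:sub ; RAW r3
t=3 i5/i6:blt/and ; pair
t=4 i7:mul ; no-port MUL/MUL
t=5 i8:mul ; no-port MUL/MUL
t=6 i9:mul ; tail

ISSUED = 8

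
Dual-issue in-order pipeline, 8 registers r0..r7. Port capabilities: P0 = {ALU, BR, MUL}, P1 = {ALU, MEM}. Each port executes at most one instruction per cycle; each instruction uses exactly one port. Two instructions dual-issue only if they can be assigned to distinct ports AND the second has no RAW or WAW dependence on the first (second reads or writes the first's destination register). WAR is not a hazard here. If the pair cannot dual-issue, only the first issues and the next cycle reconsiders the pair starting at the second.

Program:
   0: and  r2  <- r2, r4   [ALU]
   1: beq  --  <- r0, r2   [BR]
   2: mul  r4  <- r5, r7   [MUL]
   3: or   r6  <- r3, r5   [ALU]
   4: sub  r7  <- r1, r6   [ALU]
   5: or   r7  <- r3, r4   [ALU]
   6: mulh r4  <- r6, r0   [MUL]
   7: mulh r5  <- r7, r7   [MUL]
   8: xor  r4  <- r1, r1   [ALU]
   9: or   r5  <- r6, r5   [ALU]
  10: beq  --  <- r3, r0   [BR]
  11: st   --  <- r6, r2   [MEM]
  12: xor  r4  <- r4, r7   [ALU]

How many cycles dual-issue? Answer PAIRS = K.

PAIRS = 5

#0 head=0: and.ALU i0 RAW r2
#1 head=1: beq.BR i1 no-port BR/MUL
#2 head=2: mul.MUL or.ALU i2&i3 pair
#3 head=4: sub.ALU i4 WAW r7
#4 head=5: or.ALU mulh.MUL i5&i6 pair
#5 head=7: mulh.MUL xor.ALU i7&i8 pair
#6 head=9: or.ALU beq.BR i9&i10 pair
#7 head=11: st.MEM xor.ALU i11&i12 pair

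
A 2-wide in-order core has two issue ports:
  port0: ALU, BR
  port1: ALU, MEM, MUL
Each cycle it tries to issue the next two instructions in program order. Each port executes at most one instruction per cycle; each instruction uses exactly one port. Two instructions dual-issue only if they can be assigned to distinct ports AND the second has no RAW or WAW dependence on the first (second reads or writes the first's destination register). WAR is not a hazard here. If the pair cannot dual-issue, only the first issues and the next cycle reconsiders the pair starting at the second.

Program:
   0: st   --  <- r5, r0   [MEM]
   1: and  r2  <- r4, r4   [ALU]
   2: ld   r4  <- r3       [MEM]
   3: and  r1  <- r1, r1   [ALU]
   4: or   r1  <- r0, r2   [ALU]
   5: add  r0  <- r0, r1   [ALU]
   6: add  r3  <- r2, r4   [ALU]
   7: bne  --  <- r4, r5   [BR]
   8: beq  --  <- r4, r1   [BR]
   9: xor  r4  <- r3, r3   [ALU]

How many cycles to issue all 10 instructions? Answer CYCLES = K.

t=0 i0+i1:st;and ; 2-wide
t=1 i2+i3:ld;and ; 2-wide
t=2 i4:or ; RAW r1
t=3 i5+i6:add;add ; 2-wide
t=4 i7:bne ; no-port BR/BR
t=5 i8+i9:beq;xor ; 2-wide

CYCLES = 6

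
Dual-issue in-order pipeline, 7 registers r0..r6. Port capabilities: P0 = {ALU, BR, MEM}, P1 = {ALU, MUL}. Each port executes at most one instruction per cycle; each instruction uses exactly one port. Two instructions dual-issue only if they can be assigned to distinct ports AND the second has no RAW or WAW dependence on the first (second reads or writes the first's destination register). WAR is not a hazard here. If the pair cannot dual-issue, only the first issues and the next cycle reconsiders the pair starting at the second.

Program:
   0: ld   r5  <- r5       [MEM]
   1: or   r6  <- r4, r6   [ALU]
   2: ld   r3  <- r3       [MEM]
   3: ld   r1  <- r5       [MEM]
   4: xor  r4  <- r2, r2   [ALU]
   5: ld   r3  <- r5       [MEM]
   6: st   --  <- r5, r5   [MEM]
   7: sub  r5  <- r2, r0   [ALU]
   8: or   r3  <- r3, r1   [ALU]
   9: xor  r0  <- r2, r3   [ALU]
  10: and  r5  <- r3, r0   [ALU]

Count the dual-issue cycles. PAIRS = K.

PAIRS = 3

t=0 i0/i1:ld or ; pair
t=1 i2:ld ; no-port MEM/MEM
t=2 i3/i4:ld xor ; pair
t=3 i5:ld ; no-port MEM/MEM
t=4 i6/i7:st sub ; pair
t=5 i8:or ; RAW r3
t=6 i9:xor ; RAW r0
t=7 i10:and ; tail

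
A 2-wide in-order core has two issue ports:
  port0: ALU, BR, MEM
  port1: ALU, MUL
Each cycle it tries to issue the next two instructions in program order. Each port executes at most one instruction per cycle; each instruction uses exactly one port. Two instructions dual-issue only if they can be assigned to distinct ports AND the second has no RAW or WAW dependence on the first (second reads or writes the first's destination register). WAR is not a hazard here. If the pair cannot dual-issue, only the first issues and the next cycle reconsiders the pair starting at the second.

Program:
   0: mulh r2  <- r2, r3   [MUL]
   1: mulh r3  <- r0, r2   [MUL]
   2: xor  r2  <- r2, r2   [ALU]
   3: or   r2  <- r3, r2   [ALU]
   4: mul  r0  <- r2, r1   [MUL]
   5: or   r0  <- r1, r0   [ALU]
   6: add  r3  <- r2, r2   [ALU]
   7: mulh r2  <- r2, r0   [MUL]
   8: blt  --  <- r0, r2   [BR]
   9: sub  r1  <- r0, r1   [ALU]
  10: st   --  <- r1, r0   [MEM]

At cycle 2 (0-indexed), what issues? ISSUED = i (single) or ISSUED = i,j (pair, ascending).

ISSUED = 3

0. mulh.MUL @i0  | no-port MUL/MUL
1. mulh.MUL;xor.ALU @i1/i2  | dual
2. or.ALU @i3  | RAW r2
3. mul.MUL @i4  | RAW+WAW r0
4. or.ALU;add.ALU @i5/i6  | dual
5. mulh.MUL @i7  | RAW r2
6. blt.BR;sub.ALU @i8/i9  | dual
7. st.MEM @i10  | tail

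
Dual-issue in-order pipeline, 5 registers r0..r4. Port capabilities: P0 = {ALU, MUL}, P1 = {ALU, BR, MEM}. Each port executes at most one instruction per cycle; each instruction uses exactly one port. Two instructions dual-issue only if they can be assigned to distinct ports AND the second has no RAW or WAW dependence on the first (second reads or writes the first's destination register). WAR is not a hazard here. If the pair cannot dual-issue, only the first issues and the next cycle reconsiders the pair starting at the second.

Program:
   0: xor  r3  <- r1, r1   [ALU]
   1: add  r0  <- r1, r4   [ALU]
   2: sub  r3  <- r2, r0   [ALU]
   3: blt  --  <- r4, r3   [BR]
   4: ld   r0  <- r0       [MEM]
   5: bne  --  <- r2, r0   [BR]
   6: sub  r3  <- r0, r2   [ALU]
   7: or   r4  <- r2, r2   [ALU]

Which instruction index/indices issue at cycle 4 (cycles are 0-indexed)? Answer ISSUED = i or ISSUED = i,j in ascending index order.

ISSUED = 5,6

t=0 i0/i1:xor.ALU+add.ALU ; 2-wide
t=1 i2:sub.ALU ; RAW r3
t=2 i3:blt.BR ; no-port BR/MEM
t=3 i4:ld.MEM ; no-port MEM/BR
t=4 i5/i6:bne.BR+sub.ALU ; 2-wide
t=5 i7:or.ALU ; tail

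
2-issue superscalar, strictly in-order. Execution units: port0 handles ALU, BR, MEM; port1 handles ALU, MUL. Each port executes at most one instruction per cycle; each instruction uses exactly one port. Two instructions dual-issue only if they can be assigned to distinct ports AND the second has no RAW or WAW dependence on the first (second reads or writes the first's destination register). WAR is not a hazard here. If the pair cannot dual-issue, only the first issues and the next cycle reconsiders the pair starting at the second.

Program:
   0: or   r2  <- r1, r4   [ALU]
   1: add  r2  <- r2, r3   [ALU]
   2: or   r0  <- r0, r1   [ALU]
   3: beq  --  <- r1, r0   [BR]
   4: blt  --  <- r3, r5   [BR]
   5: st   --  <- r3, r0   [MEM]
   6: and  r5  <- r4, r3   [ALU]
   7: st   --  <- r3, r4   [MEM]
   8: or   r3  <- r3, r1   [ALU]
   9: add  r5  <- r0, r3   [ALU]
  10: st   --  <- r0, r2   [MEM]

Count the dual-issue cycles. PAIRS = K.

PAIRS = 4

#0 head=0: or i0 RAW+WAW r2
#1 head=1: add+or i1/i2 dual
#2 head=3: beq i3 no-port BR/BR
#3 head=4: blt i4 no-port BR/MEM
#4 head=5: st+and i5/i6 dual
#5 head=7: st+or i7/i8 dual
#6 head=9: add+st i9/i10 dual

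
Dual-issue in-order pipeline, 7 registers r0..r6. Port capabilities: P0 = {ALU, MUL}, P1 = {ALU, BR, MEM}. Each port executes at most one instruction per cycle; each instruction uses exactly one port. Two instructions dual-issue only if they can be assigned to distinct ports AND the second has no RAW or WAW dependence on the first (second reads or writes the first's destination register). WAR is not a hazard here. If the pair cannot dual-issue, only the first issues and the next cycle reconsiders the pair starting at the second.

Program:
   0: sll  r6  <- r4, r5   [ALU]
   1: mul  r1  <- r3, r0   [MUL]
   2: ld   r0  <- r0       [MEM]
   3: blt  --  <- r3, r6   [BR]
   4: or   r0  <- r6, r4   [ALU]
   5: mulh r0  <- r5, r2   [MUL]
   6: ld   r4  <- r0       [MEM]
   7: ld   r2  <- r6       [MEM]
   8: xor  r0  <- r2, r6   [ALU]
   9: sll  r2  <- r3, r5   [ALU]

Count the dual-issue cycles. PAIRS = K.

t=0 i0&i1:sll.ALU;mul.MUL ; dual
t=1 i2:ld.MEM ; no-port MEM/BR
t=2 i3&i4:blt.BR;or.ALU ; dual
t=3 i5:mulh.MUL ; RAW r0
t=4 i6:ld.MEM ; no-port MEM/MEM
t=5 i7:ld.MEM ; RAW r2
t=6 i8&i9:xor.ALU;sll.ALU ; dual

PAIRS = 3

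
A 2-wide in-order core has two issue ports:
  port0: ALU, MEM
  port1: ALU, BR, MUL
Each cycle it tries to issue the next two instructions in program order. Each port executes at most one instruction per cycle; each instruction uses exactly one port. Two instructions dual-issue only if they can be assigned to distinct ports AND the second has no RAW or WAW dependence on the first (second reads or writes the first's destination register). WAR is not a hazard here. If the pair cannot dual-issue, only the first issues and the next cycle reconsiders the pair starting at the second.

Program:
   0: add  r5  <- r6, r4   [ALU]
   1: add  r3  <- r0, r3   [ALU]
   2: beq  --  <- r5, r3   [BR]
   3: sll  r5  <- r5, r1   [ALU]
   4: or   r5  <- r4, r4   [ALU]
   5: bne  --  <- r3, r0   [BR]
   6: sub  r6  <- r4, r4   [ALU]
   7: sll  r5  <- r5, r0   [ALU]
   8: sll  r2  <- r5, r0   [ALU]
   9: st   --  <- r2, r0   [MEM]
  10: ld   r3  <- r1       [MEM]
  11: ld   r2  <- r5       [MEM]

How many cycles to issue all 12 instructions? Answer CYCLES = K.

#0 head=0: add/add i0+i1 dual
#1 head=2: beq/sll i2+i3 dual
#2 head=4: or/bne i4+i5 dual
#3 head=6: sub/sll i6+i7 dual
#4 head=8: sll i8 RAW r2
#5 head=9: st i9 no-port MEM/MEM
#6 head=10: ld i10 no-port MEM/MEM
#7 head=11: ld i11 tail

CYCLES = 8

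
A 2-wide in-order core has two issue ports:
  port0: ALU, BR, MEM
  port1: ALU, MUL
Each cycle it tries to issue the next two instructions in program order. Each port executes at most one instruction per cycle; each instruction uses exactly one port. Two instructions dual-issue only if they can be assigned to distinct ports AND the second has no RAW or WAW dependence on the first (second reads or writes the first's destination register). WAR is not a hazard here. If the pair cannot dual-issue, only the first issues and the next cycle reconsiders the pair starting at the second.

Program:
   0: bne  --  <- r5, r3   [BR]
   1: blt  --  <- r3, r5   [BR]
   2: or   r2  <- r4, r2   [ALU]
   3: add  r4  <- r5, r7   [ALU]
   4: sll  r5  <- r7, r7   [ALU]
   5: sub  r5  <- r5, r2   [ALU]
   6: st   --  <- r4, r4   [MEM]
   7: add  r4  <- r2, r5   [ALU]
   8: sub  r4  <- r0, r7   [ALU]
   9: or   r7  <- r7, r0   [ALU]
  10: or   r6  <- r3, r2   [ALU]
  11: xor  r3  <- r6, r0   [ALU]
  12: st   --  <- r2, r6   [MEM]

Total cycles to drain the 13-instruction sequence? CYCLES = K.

  cy0 -> i0 (bne) no-port BR/BR
  cy1 -> i1/i2 (blt/or) dual
  cy2 -> i3/i4 (add/sll) dual
  cy3 -> i5/i6 (sub/st) dual
  cy4 -> i7 (add) WAW r4
  cy5 -> i8/i9 (sub/or) dual
  cy6 -> i10 (or) RAW r6
  cy7 -> i11/i12 (xor/st) dual

CYCLES = 8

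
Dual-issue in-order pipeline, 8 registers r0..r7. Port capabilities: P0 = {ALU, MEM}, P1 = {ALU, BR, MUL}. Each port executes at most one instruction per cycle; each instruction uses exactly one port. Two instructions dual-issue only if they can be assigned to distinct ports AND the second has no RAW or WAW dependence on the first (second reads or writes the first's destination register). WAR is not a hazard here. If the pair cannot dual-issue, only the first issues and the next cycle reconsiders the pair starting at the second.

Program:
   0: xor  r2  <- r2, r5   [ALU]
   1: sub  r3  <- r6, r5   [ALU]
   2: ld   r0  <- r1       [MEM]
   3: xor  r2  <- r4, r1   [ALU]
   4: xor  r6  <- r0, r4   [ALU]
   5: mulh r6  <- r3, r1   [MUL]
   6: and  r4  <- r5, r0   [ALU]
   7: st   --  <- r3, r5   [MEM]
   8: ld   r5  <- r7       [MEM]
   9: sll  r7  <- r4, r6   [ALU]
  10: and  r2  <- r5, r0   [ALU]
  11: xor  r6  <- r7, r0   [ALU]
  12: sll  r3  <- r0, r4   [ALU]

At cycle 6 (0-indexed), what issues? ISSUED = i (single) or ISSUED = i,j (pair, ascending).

ISSUED = 10,11

c0: i0/i1 xor/sub  dual
c1: i2/i3 ld/xor  dual
c2: i4 xor  WAW r6
c3: i5/i6 mulh/and  dual
c4: i7 st  no-port MEM/MEM
c5: i8/i9 ld/sll  dual
c6: i10/i11 and/xor  dual
c7: i12 sll  tail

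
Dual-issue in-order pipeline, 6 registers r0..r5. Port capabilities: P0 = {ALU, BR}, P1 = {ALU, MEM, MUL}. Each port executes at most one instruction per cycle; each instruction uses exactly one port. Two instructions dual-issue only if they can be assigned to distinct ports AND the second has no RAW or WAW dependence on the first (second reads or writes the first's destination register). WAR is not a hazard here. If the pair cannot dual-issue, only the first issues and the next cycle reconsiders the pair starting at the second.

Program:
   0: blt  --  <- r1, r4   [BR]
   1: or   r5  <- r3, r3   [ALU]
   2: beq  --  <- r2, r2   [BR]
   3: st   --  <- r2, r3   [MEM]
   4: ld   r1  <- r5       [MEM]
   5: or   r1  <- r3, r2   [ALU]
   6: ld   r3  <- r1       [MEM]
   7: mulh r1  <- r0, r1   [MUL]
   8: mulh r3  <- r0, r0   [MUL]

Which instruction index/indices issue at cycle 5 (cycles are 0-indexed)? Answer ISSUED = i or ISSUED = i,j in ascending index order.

ISSUED = 7

[0] i0/i1  blt;or  -- 2-wide
[1] i2/i3  beq;st  -- 2-wide
[2] i4  ld  -- WAW r1
[3] i5  or  -- RAW r1
[4] i6  ld  -- no-port MEM/MUL
[5] i7  mulh  -- no-port MUL/MUL
[6] i8  mulh  -- tail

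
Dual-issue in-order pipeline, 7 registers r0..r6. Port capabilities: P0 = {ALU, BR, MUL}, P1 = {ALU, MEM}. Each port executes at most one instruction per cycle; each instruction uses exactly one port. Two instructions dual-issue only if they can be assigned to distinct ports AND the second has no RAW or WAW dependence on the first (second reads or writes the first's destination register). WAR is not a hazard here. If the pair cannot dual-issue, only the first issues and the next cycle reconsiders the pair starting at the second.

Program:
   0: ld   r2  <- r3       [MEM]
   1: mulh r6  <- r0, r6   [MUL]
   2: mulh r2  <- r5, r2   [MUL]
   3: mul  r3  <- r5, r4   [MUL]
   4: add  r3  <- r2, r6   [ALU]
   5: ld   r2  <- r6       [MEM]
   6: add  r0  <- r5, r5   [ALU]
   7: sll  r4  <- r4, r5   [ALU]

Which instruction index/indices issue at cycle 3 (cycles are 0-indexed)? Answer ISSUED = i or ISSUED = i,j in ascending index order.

[0] i0,i1  ld;mulh  -- dual
[1] i2  mulh  -- no-port MUL/MUL
[2] i3  mul  -- WAW r3
[3] i4,i5  add;ld  -- dual
[4] i6,i7  add;sll  -- dual

ISSUED = 4,5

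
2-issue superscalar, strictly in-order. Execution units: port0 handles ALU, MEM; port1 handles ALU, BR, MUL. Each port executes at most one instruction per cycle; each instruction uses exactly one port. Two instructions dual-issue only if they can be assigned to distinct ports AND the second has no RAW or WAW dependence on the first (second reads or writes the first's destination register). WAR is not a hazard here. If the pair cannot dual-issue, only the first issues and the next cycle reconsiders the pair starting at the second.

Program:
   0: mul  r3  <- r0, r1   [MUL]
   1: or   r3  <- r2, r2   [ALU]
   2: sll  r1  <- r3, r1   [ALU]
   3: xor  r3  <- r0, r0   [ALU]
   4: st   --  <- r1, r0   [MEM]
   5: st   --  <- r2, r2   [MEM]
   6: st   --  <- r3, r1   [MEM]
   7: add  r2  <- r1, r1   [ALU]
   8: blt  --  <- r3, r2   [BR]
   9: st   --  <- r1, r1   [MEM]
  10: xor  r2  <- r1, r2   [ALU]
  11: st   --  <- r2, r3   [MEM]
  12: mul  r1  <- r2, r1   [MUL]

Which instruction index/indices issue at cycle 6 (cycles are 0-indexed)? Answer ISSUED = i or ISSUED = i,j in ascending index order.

0. mul @i0  | WAW r3
1. or @i1  | RAW r3
2. sll;xor @i2,i3  | dual
3. st @i4  | no-port MEM/MEM
4. st @i5  | no-port MEM/MEM
5. st;add @i6,i7  | dual
6. blt;st @i8,i9  | dual
7. xor @i10  | RAW r2
8. st;mul @i11,i12  | dual

ISSUED = 8,9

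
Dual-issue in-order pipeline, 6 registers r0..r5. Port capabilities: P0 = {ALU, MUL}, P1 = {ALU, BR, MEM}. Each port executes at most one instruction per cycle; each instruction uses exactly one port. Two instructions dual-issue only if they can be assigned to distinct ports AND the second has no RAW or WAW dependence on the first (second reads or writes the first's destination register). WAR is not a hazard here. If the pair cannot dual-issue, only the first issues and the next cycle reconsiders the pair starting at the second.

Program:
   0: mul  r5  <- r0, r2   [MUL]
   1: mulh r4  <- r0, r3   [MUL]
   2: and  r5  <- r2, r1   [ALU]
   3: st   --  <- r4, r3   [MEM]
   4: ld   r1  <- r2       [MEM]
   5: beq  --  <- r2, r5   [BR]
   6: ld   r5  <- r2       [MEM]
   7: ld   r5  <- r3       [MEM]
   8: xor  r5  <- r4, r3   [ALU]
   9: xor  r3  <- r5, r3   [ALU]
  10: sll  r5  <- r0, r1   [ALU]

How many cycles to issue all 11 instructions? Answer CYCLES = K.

  cy0 -> i0 (mul.MUL) no-port MUL/MUL
  cy1 -> i1+i2 (mulh.MUL;and.ALU) 2-wide
  cy2 -> i3 (st.MEM) no-port MEM/MEM
  cy3 -> i4 (ld.MEM) no-port MEM/BR
  cy4 -> i5 (beq.BR) no-port BR/MEM
  cy5 -> i6 (ld.MEM) no-port MEM/MEM
  cy6 -> i7 (ld.MEM) WAW r5
  cy7 -> i8 (xor.ALU) RAW r5
  cy8 -> i9+i10 (xor.ALU;sll.ALU) 2-wide

CYCLES = 9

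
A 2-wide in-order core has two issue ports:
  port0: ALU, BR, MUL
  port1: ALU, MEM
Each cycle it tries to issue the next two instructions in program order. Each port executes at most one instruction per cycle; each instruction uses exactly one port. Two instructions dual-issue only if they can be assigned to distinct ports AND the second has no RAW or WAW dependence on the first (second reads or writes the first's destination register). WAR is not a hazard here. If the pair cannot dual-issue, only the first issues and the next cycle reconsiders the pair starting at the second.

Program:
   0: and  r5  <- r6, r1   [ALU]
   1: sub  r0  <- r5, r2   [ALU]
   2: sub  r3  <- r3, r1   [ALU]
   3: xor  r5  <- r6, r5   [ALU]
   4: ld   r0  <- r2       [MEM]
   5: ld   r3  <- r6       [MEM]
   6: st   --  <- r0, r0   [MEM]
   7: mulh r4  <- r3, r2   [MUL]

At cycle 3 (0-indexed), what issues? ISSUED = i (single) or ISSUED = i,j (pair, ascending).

0. and @i0  | RAW r5
1. sub;sub @i1&i2  | pair
2. xor;ld @i3&i4  | pair
3. ld @i5  | no-port MEM/MEM
4. st;mulh @i6&i7  | pair

ISSUED = 5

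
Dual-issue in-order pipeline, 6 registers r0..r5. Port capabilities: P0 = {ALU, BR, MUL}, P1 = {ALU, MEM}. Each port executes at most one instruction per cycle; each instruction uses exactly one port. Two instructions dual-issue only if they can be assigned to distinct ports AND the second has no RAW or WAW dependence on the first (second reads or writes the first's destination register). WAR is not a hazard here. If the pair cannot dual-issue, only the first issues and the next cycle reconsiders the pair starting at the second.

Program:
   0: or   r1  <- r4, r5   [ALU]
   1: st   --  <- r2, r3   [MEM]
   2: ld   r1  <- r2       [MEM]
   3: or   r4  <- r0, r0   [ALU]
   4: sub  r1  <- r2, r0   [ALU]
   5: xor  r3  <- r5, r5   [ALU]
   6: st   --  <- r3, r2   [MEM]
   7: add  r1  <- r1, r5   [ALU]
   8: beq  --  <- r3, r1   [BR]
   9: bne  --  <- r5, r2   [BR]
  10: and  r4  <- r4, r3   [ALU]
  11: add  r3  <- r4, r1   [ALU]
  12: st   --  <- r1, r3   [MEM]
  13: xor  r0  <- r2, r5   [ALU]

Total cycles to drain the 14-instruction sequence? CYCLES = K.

CYCLES = 8

[0] i0,i1  or/st  -- 2-wide
[1] i2,i3  ld/or  -- 2-wide
[2] i4,i5  sub/xor  -- 2-wide
[3] i6,i7  st/add  -- 2-wide
[4] i8  beq  -- no-port BR/BR
[5] i9,i10  bne/and  -- 2-wide
[6] i11  add  -- RAW r3
[7] i12,i13  st/xor  -- 2-wide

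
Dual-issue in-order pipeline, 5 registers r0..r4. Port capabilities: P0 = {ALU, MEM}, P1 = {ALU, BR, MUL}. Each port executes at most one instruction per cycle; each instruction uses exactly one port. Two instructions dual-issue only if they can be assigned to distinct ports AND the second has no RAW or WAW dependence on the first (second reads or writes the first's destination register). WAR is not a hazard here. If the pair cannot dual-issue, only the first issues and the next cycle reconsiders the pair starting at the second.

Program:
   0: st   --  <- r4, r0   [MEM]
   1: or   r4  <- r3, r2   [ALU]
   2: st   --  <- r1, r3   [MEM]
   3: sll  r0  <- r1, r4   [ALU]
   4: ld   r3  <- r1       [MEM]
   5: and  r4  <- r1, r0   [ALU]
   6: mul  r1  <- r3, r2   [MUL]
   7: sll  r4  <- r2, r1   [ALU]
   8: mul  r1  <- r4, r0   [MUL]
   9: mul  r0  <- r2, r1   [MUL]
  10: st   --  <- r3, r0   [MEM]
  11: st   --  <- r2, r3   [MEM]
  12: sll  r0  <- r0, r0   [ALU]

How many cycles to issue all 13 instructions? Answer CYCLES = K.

CYCLES = 9

t=0 i0,i1:st.MEM/or.ALU ; 2-wide
t=1 i2,i3:st.MEM/sll.ALU ; 2-wide
t=2 i4,i5:ld.MEM/and.ALU ; 2-wide
t=3 i6:mul.MUL ; RAW r1
t=4 i7:sll.ALU ; RAW r4
t=5 i8:mul.MUL ; no-port MUL/MUL
t=6 i9:mul.MUL ; RAW r0
t=7 i10:st.MEM ; no-port MEM/MEM
t=8 i11,i12:st.MEM/sll.ALU ; 2-wide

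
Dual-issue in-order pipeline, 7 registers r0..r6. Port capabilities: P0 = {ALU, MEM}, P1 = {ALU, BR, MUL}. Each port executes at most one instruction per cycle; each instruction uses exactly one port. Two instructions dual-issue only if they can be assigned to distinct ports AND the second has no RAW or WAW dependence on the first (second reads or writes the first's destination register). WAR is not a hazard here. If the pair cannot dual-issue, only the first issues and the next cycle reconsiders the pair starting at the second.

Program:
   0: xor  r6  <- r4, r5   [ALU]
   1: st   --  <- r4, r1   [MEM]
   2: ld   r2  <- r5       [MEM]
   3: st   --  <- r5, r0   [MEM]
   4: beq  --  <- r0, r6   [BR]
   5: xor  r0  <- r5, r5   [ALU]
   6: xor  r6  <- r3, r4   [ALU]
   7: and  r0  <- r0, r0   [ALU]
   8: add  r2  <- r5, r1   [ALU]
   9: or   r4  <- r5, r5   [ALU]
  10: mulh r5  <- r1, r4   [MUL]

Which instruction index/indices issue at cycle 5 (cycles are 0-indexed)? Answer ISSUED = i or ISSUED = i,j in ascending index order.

t=0 i0+i1:xor+st ; dual
t=1 i2:ld ; no-port MEM/MEM
t=2 i3+i4:st+beq ; dual
t=3 i5+i6:xor+xor ; dual
t=4 i7+i8:and+add ; dual
t=5 i9:or ; RAW r4
t=6 i10:mulh ; tail

ISSUED = 9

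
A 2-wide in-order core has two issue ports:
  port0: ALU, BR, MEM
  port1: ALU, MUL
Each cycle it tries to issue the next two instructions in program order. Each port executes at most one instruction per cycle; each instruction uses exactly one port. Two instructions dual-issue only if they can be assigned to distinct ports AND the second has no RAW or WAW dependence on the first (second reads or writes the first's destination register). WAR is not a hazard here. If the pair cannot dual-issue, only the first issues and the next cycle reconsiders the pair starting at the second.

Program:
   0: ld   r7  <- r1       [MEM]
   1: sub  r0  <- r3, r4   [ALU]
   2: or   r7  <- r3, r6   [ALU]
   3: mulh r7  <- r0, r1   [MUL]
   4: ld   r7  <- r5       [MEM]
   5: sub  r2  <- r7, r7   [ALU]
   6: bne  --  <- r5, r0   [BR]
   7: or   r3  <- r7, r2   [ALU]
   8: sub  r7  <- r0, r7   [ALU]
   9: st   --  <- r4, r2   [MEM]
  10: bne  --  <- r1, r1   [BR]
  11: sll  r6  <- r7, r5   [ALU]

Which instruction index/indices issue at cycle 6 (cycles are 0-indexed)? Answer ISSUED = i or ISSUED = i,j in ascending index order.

ISSUED = 9

[0] i0/i1  ld/sub  -- pair
[1] i2  or  -- WAW r7
[2] i3  mulh  -- WAW r7
[3] i4  ld  -- RAW r7
[4] i5/i6  sub/bne  -- pair
[5] i7/i8  or/sub  -- pair
[6] i9  st  -- no-port MEM/BR
[7] i10/i11  bne/sll  -- pair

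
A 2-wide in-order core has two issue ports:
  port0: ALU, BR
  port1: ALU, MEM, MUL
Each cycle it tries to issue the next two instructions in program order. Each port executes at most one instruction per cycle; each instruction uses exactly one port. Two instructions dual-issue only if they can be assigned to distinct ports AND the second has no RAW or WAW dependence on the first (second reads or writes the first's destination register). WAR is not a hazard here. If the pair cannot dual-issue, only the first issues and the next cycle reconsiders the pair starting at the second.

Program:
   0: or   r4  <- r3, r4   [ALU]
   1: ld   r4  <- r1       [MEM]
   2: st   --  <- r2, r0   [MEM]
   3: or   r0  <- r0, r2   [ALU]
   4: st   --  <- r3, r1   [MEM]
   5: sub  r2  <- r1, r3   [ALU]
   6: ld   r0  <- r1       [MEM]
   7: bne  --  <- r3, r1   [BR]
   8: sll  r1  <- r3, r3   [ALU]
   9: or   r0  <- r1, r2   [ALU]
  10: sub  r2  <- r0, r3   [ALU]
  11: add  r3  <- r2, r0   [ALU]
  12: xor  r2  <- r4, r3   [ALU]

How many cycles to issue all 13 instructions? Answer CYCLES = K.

[0] i0  or  -- WAW r4
[1] i1  ld  -- no-port MEM/MEM
[2] i2,i3  st;or  -- dual
[3] i4,i5  st;sub  -- dual
[4] i6,i7  ld;bne  -- dual
[5] i8  sll  -- RAW r1
[6] i9  or  -- RAW r0
[7] i10  sub  -- RAW r2
[8] i11  add  -- RAW r3
[9] i12  xor  -- tail

CYCLES = 10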